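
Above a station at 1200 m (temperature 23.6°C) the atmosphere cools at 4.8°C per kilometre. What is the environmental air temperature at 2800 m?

15.92°C

Environmental to 2800 m: -4.8 × 1.6 km = -7.68°C, so T = 15.92°C.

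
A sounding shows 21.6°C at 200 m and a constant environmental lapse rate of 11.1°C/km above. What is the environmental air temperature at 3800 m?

200–3800 m, environmental: Δz = 3.6 km ⇒ ΔT = -39.96°C; T = -18.36°C

-18.36°C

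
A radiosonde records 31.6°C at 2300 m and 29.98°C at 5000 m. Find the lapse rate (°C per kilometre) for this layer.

Γ = −ΔT/Δz = (31.6 − 29.98) / (5000 − 2300) m
  = 1.62°C / 2.7 km = 0.6°C/km

0.6°C/km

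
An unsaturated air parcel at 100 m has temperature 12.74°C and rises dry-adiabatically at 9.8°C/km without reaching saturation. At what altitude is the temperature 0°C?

Height above start = (12.74 − 0) / 9.8 = 1.3 km
Altitude = 100 m + 1300 m = 1400 m

1400 m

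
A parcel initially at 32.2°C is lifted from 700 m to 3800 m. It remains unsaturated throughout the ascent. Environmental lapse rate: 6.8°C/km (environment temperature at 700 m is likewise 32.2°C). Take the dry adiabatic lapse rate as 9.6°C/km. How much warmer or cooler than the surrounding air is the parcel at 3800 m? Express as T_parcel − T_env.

-8.68°C (parcel cooler than environment)

Parcel:
  From 700 m to 3800 m (dry): cools by 9.6 × 3.1 = 29.76°C, giving 2.44°C.
Environment:
  From 700 m to 3800 m (environment): cools by 6.8 × 3.1 = 21.08°C, giving 11.12°C.
T_parcel − T_env = 2.44 − 11.12 = -8.68°C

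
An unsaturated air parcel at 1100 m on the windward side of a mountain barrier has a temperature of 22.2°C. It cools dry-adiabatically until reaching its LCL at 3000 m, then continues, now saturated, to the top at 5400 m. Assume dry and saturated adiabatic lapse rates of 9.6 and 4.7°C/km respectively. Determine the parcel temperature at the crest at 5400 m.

-7.32°C

1100–3000 m, dry: Δz = 1.9 km ⇒ ΔT = -18.24°C; T = 3.96°C
3000–5400 m, saturated: Δz = 2.4 km ⇒ ΔT = -11.28°C; T = -7.32°C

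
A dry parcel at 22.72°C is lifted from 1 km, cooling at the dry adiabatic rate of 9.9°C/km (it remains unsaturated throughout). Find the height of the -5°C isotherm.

Height above start = (22.72 − (-5)) / 9.9 = 2.8 km
Altitude = 1000 m + 2800 m = 3800 m

3.8 km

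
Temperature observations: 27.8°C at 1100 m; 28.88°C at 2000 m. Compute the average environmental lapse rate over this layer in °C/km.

-1.2°C/km

Γ = −ΔT/Δz = (27.8 − 28.88) / (2000 − 1100) m
  = -1.08°C / 0.9 km = -1.2°C/km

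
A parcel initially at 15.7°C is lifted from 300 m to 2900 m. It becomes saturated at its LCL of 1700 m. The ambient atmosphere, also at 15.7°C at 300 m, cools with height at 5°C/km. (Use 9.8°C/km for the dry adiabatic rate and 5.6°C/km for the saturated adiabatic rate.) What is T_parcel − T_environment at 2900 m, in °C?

Parcel:
  300–1700 m, dry: Δz = 1.4 km ⇒ ΔT = -13.72°C; T = 1.98°C
  1700–2900 m, saturated: Δz = 1.2 km ⇒ ΔT = -6.72°C; T = -4.74°C
Environment:
  300–2900 m, environment: Δz = 2.6 km ⇒ ΔT = -13°C; T = 2.7°C
T_parcel − T_env = -4.74 − 2.7 = -7.44°C

-7.44°C (parcel cooler than environment)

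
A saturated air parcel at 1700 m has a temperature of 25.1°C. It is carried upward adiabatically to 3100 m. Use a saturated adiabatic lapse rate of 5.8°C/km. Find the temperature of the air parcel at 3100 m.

1700–3100 m, saturated adiabatic: Δz = 1.4 km ⇒ ΔT = -8.12°C; T = 16.98°C

16.98°C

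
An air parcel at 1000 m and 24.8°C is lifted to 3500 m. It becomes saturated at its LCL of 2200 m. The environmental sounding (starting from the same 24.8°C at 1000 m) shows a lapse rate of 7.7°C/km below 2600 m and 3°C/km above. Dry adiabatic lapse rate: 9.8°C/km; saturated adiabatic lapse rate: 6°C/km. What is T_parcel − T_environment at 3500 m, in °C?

Parcel:
  1000 → 2200 m (dry, 9.8°C/km): ΔT = -9.8 × 1.2 = -11.76°C → T = 13.04°C
  2200 → 3500 m (saturated, 6°C/km): ΔT = -6 × 1.3 = -7.8°C → T = 5.24°C
Environment:
  1000 → 2600 m (environment, lower layer, 7.7°C/km): ΔT = -7.7 × 1.6 = -12.32°C → T = 12.48°C
  2600 → 3500 m (environment, upper layer, 3°C/km): ΔT = -3 × 0.9 = -2.7°C → T = 9.78°C
T_parcel − T_env = 5.24 − 9.78 = -4.54°C

-4.54°C (parcel cooler than environment)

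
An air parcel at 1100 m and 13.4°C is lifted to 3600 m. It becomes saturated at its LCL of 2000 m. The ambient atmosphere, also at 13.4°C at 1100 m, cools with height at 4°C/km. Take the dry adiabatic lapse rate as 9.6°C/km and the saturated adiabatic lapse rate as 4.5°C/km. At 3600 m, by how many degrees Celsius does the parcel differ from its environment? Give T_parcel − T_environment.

Parcel:
  From 1100 m to 2000 m (dry): cools by 9.6 × 0.9 = 8.64°C, giving 4.76°C.
  From 2000 m to 3600 m (saturated): cools by 4.5 × 1.6 = 7.2°C, giving -2.44°C.
Environment:
  From 1100 m to 3600 m (environment): cools by 4 × 2.5 = 10°C, giving 3.4°C.
T_parcel − T_env = -2.44 − 3.4 = -5.84°C

-5.84°C (parcel cooler than environment)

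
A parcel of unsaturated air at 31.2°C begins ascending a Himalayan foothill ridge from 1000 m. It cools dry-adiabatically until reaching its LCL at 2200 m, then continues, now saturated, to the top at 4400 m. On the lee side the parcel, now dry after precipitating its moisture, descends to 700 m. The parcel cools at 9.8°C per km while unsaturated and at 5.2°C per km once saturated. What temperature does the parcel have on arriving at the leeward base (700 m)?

1000 → 2200 m (dry, 9.8°C/km): ΔT = -9.8 × 1.2 = -11.76°C → T = 19.44°C
2200 → 4400 m (saturated, 5.2°C/km): ΔT = -5.2 × 2.2 = -11.44°C → T = 8°C
4400 → 700 m (dry descent, 9.8°C/km): ΔT = +9.8 × 3.7 = +36.26°C → T = 44.26°C

44.26°C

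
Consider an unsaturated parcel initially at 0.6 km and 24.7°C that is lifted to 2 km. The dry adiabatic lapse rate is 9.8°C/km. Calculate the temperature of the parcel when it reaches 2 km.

10.98°C

Dry adiabatic to 2000 m: -9.8 × 1.4 km = -13.72°C, so T = 10.98°C.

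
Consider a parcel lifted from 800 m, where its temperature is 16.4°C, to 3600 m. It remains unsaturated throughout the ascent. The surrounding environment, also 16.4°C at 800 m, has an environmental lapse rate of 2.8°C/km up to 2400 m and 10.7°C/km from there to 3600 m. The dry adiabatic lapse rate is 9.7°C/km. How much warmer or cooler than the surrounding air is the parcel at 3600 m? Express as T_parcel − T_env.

Parcel:
  800–3600 m, dry: Δz = 2.8 km ⇒ ΔT = -27.16°C; T = -10.76°C
Environment:
  800–2400 m, environment, lower layer: Δz = 1.6 km ⇒ ΔT = -4.48°C; T = 11.92°C
  2400–3600 m, environment, upper layer: Δz = 1.2 km ⇒ ΔT = -12.84°C; T = -0.92°C
T_parcel − T_env = -10.76 − (-0.92) = -9.84°C

-9.84°C (parcel cooler than environment)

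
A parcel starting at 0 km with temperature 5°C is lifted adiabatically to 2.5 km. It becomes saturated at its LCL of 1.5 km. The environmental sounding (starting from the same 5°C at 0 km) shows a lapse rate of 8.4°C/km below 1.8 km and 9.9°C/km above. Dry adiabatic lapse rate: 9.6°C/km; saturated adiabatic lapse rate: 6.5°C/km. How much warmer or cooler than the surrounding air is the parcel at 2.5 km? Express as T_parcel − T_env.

Parcel:
  0–1500 m, dry: Δz = 1.5 km ⇒ ΔT = -14.4°C; T = -9.4°C
  1500–2500 m, saturated: Δz = 1 km ⇒ ΔT = -6.5°C; T = -15.9°C
Environment:
  0–1800 m, environment, lower layer: Δz = 1.8 km ⇒ ΔT = -15.12°C; T = -10.12°C
  1800–2500 m, environment, upper layer: Δz = 0.7 km ⇒ ΔT = -6.93°C; T = -17.05°C
T_parcel − T_env = -15.9 − (-17.05) = +1.15°C

+1.15°C (parcel warmer than environment)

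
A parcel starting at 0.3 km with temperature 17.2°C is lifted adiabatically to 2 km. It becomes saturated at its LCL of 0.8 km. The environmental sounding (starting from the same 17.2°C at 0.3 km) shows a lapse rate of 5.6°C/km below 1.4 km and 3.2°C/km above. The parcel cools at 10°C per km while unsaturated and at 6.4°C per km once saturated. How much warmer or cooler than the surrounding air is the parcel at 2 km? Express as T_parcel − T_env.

-4.6°C (parcel cooler than environment)

Parcel:
  From 300 m to 800 m (dry): cools by 10 × 0.5 = 5°C, giving 12.2°C.
  From 800 m to 2000 m (saturated): cools by 6.4 × 1.2 = 7.68°C, giving 4.52°C.
Environment:
  From 300 m to 1400 m (environment, lower layer): cools by 5.6 × 1.1 = 6.16°C, giving 11.04°C.
  From 1400 m to 2000 m (environment, upper layer): cools by 3.2 × 0.6 = 1.92°C, giving 9.12°C.
T_parcel − T_env = 4.52 − 9.12 = -4.6°C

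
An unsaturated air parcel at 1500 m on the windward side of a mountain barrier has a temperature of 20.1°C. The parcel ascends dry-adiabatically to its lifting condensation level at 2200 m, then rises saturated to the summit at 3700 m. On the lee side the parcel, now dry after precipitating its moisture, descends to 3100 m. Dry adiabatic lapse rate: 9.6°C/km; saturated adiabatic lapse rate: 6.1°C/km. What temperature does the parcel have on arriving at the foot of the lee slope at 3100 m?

9.99°C

1500 → 2200 m (dry, 9.6°C/km): ΔT = -9.6 × 0.7 = -6.72°C → T = 13.38°C
2200 → 3700 m (saturated, 6.1°C/km): ΔT = -6.1 × 1.5 = -9.15°C → T = 4.23°C
3700 → 3100 m (dry descent, 9.6°C/km): ΔT = +9.6 × 0.6 = +5.76°C → T = 9.99°C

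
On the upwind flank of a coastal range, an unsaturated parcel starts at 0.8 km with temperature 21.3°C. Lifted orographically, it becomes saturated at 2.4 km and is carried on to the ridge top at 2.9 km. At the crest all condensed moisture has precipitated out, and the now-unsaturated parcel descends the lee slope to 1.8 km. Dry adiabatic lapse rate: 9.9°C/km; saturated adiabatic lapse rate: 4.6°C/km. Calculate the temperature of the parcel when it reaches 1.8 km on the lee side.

14.05°C

800–2400 m, dry: Δz = 1.6 km ⇒ ΔT = -15.84°C; T = 5.46°C
2400–2900 m, saturated: Δz = 0.5 km ⇒ ΔT = -2.3°C; T = 3.16°C
2900–1800 m, dry descent: Δz = 1.1 km ⇒ ΔT = +10.89°C; T = 14.05°C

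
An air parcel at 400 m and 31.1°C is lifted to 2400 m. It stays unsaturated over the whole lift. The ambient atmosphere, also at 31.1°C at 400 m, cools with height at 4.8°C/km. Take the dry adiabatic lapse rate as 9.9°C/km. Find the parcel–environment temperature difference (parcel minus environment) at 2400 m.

Parcel:
  Dry to 2400 m: -9.9 × 2 km = -19.8°C, so T = 11.3°C.
Environment:
  Environment to 2400 m: -4.8 × 2 km = -9.6°C, so T = 21.5°C.
T_parcel − T_env = 11.3 − 21.5 = -10.2°C

-10.2°C (parcel cooler than environment)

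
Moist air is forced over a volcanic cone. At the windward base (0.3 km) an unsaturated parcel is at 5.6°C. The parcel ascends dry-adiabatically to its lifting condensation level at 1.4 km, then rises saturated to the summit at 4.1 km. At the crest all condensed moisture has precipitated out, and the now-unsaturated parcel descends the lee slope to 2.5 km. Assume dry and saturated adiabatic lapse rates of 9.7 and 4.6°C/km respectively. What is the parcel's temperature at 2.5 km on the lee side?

-1.97°C

300 → 1400 m (dry, 9.7°C/km): ΔT = -9.7 × 1.1 = -10.67°C → T = -5.07°C
1400 → 4100 m (saturated, 4.6°C/km): ΔT = -4.6 × 2.7 = -12.42°C → T = -17.49°C
4100 → 2500 m (dry descent, 9.7°C/km): ΔT = +9.7 × 1.6 = +15.52°C → T = -1.97°C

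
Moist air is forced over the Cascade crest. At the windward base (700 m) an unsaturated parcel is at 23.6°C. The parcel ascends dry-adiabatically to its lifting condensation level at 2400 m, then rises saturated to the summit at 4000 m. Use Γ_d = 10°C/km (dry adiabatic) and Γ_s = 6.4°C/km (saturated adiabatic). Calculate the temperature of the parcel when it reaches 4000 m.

-3.64°C

From 700 m to 2400 m (dry): cools by 10 × 1.7 = 17°C, giving 6.6°C.
From 2400 m to 4000 m (saturated): cools by 6.4 × 1.6 = 10.24°C, giving -3.64°C.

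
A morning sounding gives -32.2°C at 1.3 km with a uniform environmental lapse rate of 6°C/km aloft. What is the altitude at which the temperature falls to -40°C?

Height above start = (-32.2 − (-40)) / 6 = 1.3 km
Altitude = 1300 m + 1300 m = 2600 m

2.6 km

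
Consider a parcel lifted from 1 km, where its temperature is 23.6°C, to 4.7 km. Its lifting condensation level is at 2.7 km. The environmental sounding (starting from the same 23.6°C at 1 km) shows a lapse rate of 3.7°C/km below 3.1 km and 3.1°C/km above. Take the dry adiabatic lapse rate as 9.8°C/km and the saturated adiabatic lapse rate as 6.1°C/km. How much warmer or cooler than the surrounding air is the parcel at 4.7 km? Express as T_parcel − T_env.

-16.13°C (parcel cooler than environment)

Parcel:
  1000 → 2700 m (dry, 9.8°C/km): ΔT = -9.8 × 1.7 = -16.66°C → T = 6.94°C
  2700 → 4700 m (saturated, 6.1°C/km): ΔT = -6.1 × 2 = -12.2°C → T = -5.26°C
Environment:
  1000 → 3100 m (environment, lower layer, 3.7°C/km): ΔT = -3.7 × 2.1 = -7.77°C → T = 15.83°C
  3100 → 4700 m (environment, upper layer, 3.1°C/km): ΔT = -3.1 × 1.6 = -4.96°C → T = 10.87°C
T_parcel − T_env = -5.26 − 10.87 = -16.13°C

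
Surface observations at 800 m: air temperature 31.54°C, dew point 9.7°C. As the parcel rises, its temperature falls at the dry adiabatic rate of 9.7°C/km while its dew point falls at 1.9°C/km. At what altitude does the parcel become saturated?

T and T_d converge at 9.7 − 1.9 = 7.8°C per km
Height above start = (31.54 − 9.7) / 7.8 = 2.8 km
LCL altitude = 800 m + 2800 m = 3600 m

3600 m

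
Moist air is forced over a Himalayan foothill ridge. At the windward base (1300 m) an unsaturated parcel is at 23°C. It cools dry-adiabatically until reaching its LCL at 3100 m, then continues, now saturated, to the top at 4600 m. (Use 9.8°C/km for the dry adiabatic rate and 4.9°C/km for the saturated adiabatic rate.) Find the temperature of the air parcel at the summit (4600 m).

From 1300 m to 3100 m (dry): cools by 9.8 × 1.8 = 17.64°C, giving 5.36°C.
From 3100 m to 4600 m (saturated): cools by 4.9 × 1.5 = 7.35°C, giving -1.99°C.

-1.99°C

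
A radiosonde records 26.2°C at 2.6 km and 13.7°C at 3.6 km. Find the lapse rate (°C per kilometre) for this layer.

12.5°C/km

Γ = −ΔT/Δz = (26.2 − 13.7) / (3600 − 2600) m
  = 12.5°C / 1 km = 12.5°C/km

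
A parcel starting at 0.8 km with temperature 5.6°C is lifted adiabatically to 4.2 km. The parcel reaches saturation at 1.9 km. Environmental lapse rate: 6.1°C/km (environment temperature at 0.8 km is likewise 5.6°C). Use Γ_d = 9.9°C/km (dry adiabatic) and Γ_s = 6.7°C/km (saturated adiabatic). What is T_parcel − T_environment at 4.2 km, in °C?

Parcel:
  800–1900 m, dry: Δz = 1.1 km ⇒ ΔT = -10.89°C; T = -5.29°C
  1900–4200 m, saturated: Δz = 2.3 km ⇒ ΔT = -15.41°C; T = -20.7°C
Environment:
  800–4200 m, environment: Δz = 3.4 km ⇒ ΔT = -20.74°C; T = -15.14°C
T_parcel − T_env = -20.7 − (-15.14) = -5.56°C

-5.56°C (parcel cooler than environment)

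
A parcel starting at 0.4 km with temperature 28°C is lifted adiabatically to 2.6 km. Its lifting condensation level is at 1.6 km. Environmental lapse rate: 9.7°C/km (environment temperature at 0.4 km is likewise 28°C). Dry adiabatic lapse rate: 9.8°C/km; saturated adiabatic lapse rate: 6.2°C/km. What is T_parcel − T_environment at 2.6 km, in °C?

Parcel:
  Dry to 1600 m: -9.8 × 1.2 km = -11.76°C, so T = 16.24°C.
  Saturated to 2600 m: -6.2 × 1 km = -6.2°C, so T = 10.04°C.
Environment:
  Environment to 2600 m: -9.7 × 2.2 km = -21.34°C, so T = 6.66°C.
T_parcel − T_env = 10.04 − 6.66 = +3.38°C

+3.38°C (parcel warmer than environment)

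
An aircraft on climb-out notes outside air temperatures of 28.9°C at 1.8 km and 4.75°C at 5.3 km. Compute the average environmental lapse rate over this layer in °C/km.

6.9°C/km

Γ = −ΔT/Δz = (28.9 − 4.75) / (5300 − 1800) m
  = 24.15°C / 3.5 km = 6.9°C/km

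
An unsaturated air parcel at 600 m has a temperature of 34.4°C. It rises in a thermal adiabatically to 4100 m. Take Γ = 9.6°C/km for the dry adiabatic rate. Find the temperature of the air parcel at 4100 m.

0.8°C

600–4100 m, dry adiabatic: Δz = 3.5 km ⇒ ΔT = -33.6°C; T = 0.8°C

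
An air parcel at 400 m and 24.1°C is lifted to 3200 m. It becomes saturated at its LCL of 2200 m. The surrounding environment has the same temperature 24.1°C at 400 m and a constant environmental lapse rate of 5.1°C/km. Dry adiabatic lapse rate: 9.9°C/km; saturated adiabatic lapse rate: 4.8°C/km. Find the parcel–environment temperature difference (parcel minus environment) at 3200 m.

Parcel:
  400 → 2200 m (dry, 9.9°C/km): ΔT = -9.9 × 1.8 = -17.82°C → T = 6.28°C
  2200 → 3200 m (saturated, 4.8°C/km): ΔT = -4.8 × 1 = -4.8°C → T = 1.48°C
Environment:
  400 → 3200 m (environment, 5.1°C/km): ΔT = -5.1 × 2.8 = -14.28°C → T = 9.82°C
T_parcel − T_env = 1.48 − 9.82 = -8.34°C

-8.34°C (parcel cooler than environment)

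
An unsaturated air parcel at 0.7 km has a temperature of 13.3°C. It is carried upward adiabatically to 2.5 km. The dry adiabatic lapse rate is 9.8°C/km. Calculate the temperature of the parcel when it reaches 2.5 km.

-4.34°C

700–2500 m, dry adiabatic: Δz = 1.8 km ⇒ ΔT = -17.64°C; T = -4.34°C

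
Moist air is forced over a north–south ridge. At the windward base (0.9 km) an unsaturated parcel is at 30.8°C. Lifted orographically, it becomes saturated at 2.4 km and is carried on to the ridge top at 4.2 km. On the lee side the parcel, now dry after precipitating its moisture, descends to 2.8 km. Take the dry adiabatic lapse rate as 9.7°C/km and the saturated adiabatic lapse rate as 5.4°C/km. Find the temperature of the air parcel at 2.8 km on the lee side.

20.11°C

900 → 2400 m (dry, 9.7°C/km): ΔT = -9.7 × 1.5 = -14.55°C → T = 16.25°C
2400 → 4200 m (saturated, 5.4°C/km): ΔT = -5.4 × 1.8 = -9.72°C → T = 6.53°C
4200 → 2800 m (dry descent, 9.7°C/km): ΔT = +9.7 × 1.4 = +13.58°C → T = 20.11°C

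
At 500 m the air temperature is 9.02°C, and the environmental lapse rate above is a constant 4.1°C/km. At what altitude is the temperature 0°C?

2700 m

Height above start = (9.02 − 0) / 4.1 = 2.2 km
Altitude = 500 m + 2200 m = 2700 m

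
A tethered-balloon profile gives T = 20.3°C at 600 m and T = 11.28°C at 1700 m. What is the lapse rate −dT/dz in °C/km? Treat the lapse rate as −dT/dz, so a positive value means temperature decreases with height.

8.2°C/km

Γ = −ΔT/Δz = (20.3 − 11.28) / (1700 − 600) m
  = 9.02°C / 1.1 km = 8.2°C/km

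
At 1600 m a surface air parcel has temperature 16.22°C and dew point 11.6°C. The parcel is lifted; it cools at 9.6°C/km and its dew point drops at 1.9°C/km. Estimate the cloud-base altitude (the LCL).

2200 m

T and T_d converge at 9.6 − 1.9 = 7.7°C per km
Height above start = (16.22 − 11.6) / 7.7 = 0.6 km
LCL altitude = 1600 m + 600 m = 2200 m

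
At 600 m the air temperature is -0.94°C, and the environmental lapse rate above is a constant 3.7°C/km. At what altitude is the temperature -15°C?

Height above start = (-0.94 − (-15)) / 3.7 = 3.8 km
Altitude = 600 m + 3800 m = 4400 m

4400 m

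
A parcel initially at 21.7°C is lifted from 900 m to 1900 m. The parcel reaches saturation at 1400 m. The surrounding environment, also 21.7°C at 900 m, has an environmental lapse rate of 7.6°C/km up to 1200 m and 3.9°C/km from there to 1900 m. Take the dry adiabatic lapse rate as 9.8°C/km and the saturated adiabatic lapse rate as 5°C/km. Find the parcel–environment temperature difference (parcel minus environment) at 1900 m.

-2.39°C (parcel cooler than environment)

Parcel:
  Dry to 1400 m: -9.8 × 0.5 km = -4.9°C, so T = 16.8°C.
  Saturated to 1900 m: -5 × 0.5 km = -2.5°C, so T = 14.3°C.
Environment:
  Environment, lower layer to 1200 m: -7.6 × 0.3 km = -2.28°C, so T = 19.42°C.
  Environment, upper layer to 1900 m: -3.9 × 0.7 km = -2.73°C, so T = 16.69°C.
T_parcel − T_env = 14.3 − 16.69 = -2.39°C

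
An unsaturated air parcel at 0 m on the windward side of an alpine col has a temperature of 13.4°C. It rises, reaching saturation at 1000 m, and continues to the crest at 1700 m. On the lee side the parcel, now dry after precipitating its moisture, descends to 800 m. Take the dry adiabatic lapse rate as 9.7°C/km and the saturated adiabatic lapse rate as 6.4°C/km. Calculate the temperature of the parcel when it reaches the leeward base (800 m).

7.95°C

0 → 1000 m (dry, 9.7°C/km): ΔT = -9.7 × 1 = -9.7°C → T = 3.7°C
1000 → 1700 m (saturated, 6.4°C/km): ΔT = -6.4 × 0.7 = -4.48°C → T = -0.78°C
1700 → 800 m (dry descent, 9.7°C/km): ΔT = +9.7 × 0.9 = +8.73°C → T = 7.95°C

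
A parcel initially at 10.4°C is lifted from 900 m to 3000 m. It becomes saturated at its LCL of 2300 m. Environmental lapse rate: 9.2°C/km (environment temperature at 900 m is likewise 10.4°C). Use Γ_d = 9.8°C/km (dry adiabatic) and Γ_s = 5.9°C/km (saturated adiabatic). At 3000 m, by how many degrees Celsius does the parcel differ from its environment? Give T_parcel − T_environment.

+1.47°C (parcel warmer than environment)

Parcel:
  From 900 m to 2300 m (dry): cools by 9.8 × 1.4 = 13.72°C, giving -3.32°C.
  From 2300 m to 3000 m (saturated): cools by 5.9 × 0.7 = 4.13°C, giving -7.45°C.
Environment:
  From 900 m to 3000 m (environment): cools by 9.2 × 2.1 = 19.32°C, giving -8.92°C.
T_parcel − T_env = -7.45 − (-8.92) = +1.47°C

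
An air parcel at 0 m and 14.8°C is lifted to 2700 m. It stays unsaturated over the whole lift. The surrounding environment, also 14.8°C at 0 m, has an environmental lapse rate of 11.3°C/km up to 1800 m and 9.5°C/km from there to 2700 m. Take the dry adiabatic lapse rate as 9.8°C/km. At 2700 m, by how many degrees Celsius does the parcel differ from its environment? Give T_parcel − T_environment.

+2.43°C (parcel warmer than environment)

Parcel:
  0–2700 m, dry: Δz = 2.7 km ⇒ ΔT = -26.46°C; T = -11.66°C
Environment:
  0–1800 m, environment, lower layer: Δz = 1.8 km ⇒ ΔT = -20.34°C; T = -5.54°C
  1800–2700 m, environment, upper layer: Δz = 0.9 km ⇒ ΔT = -8.55°C; T = -14.09°C
T_parcel − T_env = -11.66 − (-14.09) = +2.43°C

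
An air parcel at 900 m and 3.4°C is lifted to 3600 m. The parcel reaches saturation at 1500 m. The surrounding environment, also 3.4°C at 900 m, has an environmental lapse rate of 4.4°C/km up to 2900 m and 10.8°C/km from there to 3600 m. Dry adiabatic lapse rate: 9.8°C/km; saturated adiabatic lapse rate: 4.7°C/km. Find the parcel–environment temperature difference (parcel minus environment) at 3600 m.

Parcel:
  900–1500 m, dry: Δz = 0.6 km ⇒ ΔT = -5.88°C; T = -2.48°C
  1500–3600 m, saturated: Δz = 2.1 km ⇒ ΔT = -9.87°C; T = -12.35°C
Environment:
  900–2900 m, environment, lower layer: Δz = 2 km ⇒ ΔT = -8.8°C; T = -5.4°C
  2900–3600 m, environment, upper layer: Δz = 0.7 km ⇒ ΔT = -7.56°C; T = -12.96°C
T_parcel − T_env = -12.35 − (-12.96) = +0.61°C

+0.61°C (parcel warmer than environment)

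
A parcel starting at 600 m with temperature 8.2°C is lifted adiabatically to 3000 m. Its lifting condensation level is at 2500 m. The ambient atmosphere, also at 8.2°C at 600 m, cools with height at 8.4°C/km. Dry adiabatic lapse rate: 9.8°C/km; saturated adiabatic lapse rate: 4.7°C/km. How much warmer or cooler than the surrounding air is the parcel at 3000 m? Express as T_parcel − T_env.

-0.81°C (parcel cooler than environment)

Parcel:
  Dry to 2500 m: -9.8 × 1.9 km = -18.62°C, so T = -10.42°C.
  Saturated to 3000 m: -4.7 × 0.5 km = -2.35°C, so T = -12.77°C.
Environment:
  Environment to 3000 m: -8.4 × 2.4 km = -20.16°C, so T = -11.96°C.
T_parcel − T_env = -12.77 − (-11.96) = -0.81°C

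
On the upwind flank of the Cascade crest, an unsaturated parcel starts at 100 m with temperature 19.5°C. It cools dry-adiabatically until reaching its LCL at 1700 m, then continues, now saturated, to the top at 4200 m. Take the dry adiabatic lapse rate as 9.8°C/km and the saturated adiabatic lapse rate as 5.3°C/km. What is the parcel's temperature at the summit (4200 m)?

From 100 m to 1700 m (dry): cools by 9.8 × 1.6 = 15.68°C, giving 3.82°C.
From 1700 m to 4200 m (saturated): cools by 5.3 × 2.5 = 13.25°C, giving -9.43°C.

-9.43°C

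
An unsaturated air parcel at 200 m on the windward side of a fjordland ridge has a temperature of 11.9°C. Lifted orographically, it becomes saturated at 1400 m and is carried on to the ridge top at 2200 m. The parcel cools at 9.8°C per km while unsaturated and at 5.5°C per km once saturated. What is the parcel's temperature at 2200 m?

-4.26°C

200 → 1400 m (dry, 9.8°C/km): ΔT = -9.8 × 1.2 = -11.76°C → T = 0.14°C
1400 → 2200 m (saturated, 5.5°C/km): ΔT = -5.5 × 0.8 = -4.4°C → T = -4.26°C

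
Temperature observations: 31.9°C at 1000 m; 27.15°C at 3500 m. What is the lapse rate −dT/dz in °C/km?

1.9°C/km

Γ = −ΔT/Δz = (31.9 − 27.15) / (3500 − 1000) m
  = 4.75°C / 2.5 km = 1.9°C/km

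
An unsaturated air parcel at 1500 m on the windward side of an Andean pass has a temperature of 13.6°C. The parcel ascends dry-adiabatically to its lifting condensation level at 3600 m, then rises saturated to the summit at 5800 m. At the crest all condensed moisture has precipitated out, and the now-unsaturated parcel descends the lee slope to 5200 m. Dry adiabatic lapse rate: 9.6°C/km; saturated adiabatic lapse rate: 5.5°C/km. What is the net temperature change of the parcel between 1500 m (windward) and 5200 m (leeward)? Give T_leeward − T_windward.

-26.5°C

Dry to 3600 m: -9.6 × 2.1 km = -20.16°C, so T = -6.56°C.
Saturated to 5800 m: -5.5 × 2.2 km = -12.1°C, so T = -18.66°C.
Dry descent to 5200 m: +9.6 × 0.6 km = +5.76°C, so T = -12.9°C.
Net change vs windward start: -12.9 − 13.6 = -26.5°C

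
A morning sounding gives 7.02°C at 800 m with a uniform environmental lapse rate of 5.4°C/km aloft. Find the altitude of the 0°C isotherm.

Height above start = (7.02 − 0) / 5.4 = 1.3 km
Altitude = 800 m + 1300 m = 2100 m

2100 m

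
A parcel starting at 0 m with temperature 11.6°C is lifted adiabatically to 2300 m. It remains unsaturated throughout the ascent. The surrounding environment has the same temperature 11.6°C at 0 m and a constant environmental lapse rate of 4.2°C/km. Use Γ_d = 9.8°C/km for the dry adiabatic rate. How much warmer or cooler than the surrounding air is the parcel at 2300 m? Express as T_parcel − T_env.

Parcel:
  Dry to 2300 m: -9.8 × 2.3 km = -22.54°C, so T = -10.94°C.
Environment:
  Environment to 2300 m: -4.2 × 2.3 km = -9.66°C, so T = 1.94°C.
T_parcel − T_env = -10.94 − 1.94 = -12.88°C

-12.88°C (parcel cooler than environment)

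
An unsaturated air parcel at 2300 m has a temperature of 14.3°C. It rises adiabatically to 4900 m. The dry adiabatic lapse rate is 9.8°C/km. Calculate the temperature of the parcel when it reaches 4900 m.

2300–4900 m, dry adiabatic: Δz = 2.6 km ⇒ ΔT = -25.48°C; T = -11.18°C

-11.18°C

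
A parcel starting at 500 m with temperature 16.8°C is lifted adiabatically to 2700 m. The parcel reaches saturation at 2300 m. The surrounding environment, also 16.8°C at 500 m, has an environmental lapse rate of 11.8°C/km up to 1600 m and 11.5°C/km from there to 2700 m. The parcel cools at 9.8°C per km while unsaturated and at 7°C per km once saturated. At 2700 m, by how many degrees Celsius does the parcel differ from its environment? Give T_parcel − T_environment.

+5.19°C (parcel warmer than environment)

Parcel:
  Dry to 2300 m: -9.8 × 1.8 km = -17.64°C, so T = -0.84°C.
  Saturated to 2700 m: -7 × 0.4 km = -2.8°C, so T = -3.64°C.
Environment:
  Environment, lower layer to 1600 m: -11.8 × 1.1 km = -12.98°C, so T = 3.82°C.
  Environment, upper layer to 2700 m: -11.5 × 1.1 km = -12.65°C, so T = -8.83°C.
T_parcel − T_env = -3.64 − (-8.83) = +5.19°C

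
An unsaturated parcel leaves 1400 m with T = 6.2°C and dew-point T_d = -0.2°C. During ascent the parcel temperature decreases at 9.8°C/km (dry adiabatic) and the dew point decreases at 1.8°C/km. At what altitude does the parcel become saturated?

T and T_d converge at 9.8 − 1.8 = 8°C per km
Height above start = (6.2 − (-0.2)) / 8 = 0.8 km
LCL altitude = 1400 m + 800 m = 2200 m

2200 m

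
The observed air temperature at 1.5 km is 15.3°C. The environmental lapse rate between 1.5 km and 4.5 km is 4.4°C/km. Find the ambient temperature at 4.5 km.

2.1°C

Environmental to 4500 m: -4.4 × 3 km = -13.2°C, so T = 2.1°C.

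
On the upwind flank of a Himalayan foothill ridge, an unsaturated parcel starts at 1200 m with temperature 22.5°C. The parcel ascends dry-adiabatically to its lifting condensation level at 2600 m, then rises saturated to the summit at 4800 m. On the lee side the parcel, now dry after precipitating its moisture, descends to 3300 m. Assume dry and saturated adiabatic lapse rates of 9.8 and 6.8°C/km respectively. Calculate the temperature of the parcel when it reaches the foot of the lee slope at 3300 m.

8.52°C

Dry to 2600 m: -9.8 × 1.4 km = -13.72°C, so T = 8.78°C.
Saturated to 4800 m: -6.8 × 2.2 km = -14.96°C, so T = -6.18°C.
Dry descent to 3300 m: +9.8 × 1.5 km = +14.7°C, so T = 8.52°C.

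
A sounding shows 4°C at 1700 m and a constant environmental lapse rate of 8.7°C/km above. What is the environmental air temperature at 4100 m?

1700 → 4100 m (environmental, 8.7°C/km): ΔT = -8.7 × 2.4 = -20.88°C → T = -16.88°C

-16.88°C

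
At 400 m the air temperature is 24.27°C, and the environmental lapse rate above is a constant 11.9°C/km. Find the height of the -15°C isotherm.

3700 m

Height above start = (24.27 − (-15)) / 11.9 = 3.3 km
Altitude = 400 m + 3300 m = 3700 m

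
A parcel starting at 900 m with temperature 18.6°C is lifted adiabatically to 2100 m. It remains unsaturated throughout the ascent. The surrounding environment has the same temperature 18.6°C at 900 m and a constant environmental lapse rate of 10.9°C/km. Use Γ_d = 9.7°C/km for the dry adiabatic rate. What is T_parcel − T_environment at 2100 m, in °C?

Parcel:
  900–2100 m, dry: Δz = 1.2 km ⇒ ΔT = -11.64°C; T = 6.96°C
Environment:
  900–2100 m, environment: Δz = 1.2 km ⇒ ΔT = -13.08°C; T = 5.52°C
T_parcel − T_env = 6.96 − 5.52 = +1.44°C

+1.44°C (parcel warmer than environment)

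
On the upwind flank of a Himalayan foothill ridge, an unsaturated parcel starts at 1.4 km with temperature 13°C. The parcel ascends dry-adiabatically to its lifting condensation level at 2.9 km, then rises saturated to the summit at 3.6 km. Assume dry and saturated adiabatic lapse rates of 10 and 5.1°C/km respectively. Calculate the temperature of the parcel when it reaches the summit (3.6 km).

-5.57°C

1400 → 2900 m (dry, 10°C/km): ΔT = -10 × 1.5 = -15°C → T = -2°C
2900 → 3600 m (saturated, 5.1°C/km): ΔT = -5.1 × 0.7 = -3.57°C → T = -5.57°C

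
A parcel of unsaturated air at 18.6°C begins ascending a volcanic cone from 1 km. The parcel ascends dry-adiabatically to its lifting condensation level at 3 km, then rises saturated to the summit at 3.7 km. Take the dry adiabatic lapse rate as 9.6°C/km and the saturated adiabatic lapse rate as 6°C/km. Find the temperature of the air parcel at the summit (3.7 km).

-4.8°C

1000–3000 m, dry: Δz = 2 km ⇒ ΔT = -19.2°C; T = -0.6°C
3000–3700 m, saturated: Δz = 0.7 km ⇒ ΔT = -4.2°C; T = -4.8°C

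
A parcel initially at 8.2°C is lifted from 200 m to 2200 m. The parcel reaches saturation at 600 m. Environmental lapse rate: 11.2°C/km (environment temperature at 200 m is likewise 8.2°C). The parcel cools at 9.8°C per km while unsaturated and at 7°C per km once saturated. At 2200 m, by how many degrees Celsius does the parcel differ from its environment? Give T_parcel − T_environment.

+7.28°C (parcel warmer than environment)

Parcel:
  200–600 m, dry: Δz = 0.4 km ⇒ ΔT = -3.92°C; T = 4.28°C
  600–2200 m, saturated: Δz = 1.6 km ⇒ ΔT = -11.2°C; T = -6.92°C
Environment:
  200–2200 m, environment: Δz = 2 km ⇒ ΔT = -22.4°C; T = -14.2°C
T_parcel − T_env = -6.92 − (-14.2) = +7.28°C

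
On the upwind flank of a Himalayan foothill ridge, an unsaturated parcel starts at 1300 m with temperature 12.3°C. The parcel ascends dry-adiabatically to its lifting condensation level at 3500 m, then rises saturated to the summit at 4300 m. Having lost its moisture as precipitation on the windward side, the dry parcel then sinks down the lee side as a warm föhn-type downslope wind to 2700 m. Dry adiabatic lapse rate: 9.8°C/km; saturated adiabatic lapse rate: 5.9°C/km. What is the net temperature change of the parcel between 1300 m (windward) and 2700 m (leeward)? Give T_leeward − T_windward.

Dry to 3500 m: -9.8 × 2.2 km = -21.56°C, so T = -9.26°C.
Saturated to 4300 m: -5.9 × 0.8 km = -4.72°C, so T = -13.98°C.
Dry descent to 2700 m: +9.8 × 1.6 km = +15.68°C, so T = 1.7°C.
Net change vs windward start: 1.7 − 12.3 = -10.6°C

-10.6°C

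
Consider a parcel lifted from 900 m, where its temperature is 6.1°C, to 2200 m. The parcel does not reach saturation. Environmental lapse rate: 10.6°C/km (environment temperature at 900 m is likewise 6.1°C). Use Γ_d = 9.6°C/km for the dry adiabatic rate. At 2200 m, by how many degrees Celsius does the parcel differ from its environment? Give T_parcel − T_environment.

+1.3°C (parcel warmer than environment)

Parcel:
  Dry to 2200 m: -9.6 × 1.3 km = -12.48°C, so T = -6.38°C.
Environment:
  Environment to 2200 m: -10.6 × 1.3 km = -13.78°C, so T = -7.68°C.
T_parcel − T_env = -6.38 − (-7.68) = +1.3°C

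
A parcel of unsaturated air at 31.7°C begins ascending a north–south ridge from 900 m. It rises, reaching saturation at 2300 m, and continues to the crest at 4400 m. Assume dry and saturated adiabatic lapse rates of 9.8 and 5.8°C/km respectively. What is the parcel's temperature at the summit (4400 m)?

5.8°C

900–2300 m, dry: Δz = 1.4 km ⇒ ΔT = -13.72°C; T = 17.98°C
2300–4400 m, saturated: Δz = 2.1 km ⇒ ΔT = -12.18°C; T = 5.8°C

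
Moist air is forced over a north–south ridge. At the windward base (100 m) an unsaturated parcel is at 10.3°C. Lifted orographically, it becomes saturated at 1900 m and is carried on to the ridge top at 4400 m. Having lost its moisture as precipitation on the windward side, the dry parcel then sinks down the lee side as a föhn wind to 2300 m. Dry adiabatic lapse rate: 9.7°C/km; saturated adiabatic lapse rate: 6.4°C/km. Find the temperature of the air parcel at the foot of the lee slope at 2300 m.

-2.79°C

100 → 1900 m (dry, 9.7°C/km): ΔT = -9.7 × 1.8 = -17.46°C → T = -7.16°C
1900 → 4400 m (saturated, 6.4°C/km): ΔT = -6.4 × 2.5 = -16°C → T = -23.16°C
4400 → 2300 m (dry descent, 9.7°C/km): ΔT = +9.7 × 2.1 = +20.37°C → T = -2.79°C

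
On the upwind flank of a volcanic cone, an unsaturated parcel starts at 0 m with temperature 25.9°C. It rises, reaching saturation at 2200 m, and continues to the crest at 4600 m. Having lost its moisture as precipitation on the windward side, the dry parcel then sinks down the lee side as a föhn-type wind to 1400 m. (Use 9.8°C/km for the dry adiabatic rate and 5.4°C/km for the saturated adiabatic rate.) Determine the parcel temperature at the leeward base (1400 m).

22.74°C

0–2200 m, dry: Δz = 2.2 km ⇒ ΔT = -21.56°C; T = 4.34°C
2200–4600 m, saturated: Δz = 2.4 km ⇒ ΔT = -12.96°C; T = -8.62°C
4600–1400 m, dry descent: Δz = 3.2 km ⇒ ΔT = +31.36°C; T = 22.74°C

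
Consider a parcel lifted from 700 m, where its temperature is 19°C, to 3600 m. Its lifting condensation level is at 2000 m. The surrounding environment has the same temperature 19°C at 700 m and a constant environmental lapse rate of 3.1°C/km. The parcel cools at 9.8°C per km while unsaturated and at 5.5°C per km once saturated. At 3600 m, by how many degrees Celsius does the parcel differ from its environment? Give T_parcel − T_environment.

Parcel:
  From 700 m to 2000 m (dry): cools by 9.8 × 1.3 = 12.74°C, giving 6.26°C.
  From 2000 m to 3600 m (saturated): cools by 5.5 × 1.6 = 8.8°C, giving -2.54°C.
Environment:
  From 700 m to 3600 m (environment): cools by 3.1 × 2.9 = 8.99°C, giving 10.01°C.
T_parcel − T_env = -2.54 − 10.01 = -12.55°C

-12.55°C (parcel cooler than environment)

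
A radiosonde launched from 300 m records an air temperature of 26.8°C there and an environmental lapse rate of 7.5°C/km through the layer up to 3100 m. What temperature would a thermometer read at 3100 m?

300–3100 m, environmental: Δz = 2.8 km ⇒ ΔT = -21°C; T = 5.8°C

5.8°C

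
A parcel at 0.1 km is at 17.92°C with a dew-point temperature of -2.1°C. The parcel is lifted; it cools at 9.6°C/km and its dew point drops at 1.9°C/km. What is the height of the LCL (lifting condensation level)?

T and T_d converge at 9.6 − 1.9 = 7.7°C per km
Height above start = (17.92 − (-2.1)) / 7.7 = 2.6 km
LCL altitude = 100 m + 2600 m = 2700 m

2.7 km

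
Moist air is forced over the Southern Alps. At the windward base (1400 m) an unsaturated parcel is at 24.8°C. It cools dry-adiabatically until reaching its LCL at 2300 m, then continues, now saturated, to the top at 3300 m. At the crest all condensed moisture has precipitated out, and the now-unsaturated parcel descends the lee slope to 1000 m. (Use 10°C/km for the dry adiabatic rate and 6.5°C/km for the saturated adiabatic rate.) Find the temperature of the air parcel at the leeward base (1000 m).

32.3°C

From 1400 m to 2300 m (dry): cools by 10 × 0.9 = 9°C, giving 15.8°C.
From 2300 m to 3300 m (saturated): cools by 6.5 × 1 = 6.5°C, giving 9.3°C.
From 3300 m to 1000 m (dry descent): warms by 10 × 2.3 = 23°C, giving 32.3°C.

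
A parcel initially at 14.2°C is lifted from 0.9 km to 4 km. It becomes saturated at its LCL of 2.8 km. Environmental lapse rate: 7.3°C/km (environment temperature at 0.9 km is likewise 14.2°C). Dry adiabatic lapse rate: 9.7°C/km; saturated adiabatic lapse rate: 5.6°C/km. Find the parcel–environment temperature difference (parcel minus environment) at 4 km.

-2.52°C (parcel cooler than environment)

Parcel:
  Dry to 2800 m: -9.7 × 1.9 km = -18.43°C, so T = -4.23°C.
  Saturated to 4000 m: -5.6 × 1.2 km = -6.72°C, so T = -10.95°C.
Environment:
  Environment to 4000 m: -7.3 × 3.1 km = -22.63°C, so T = -8.43°C.
T_parcel − T_env = -10.95 − (-8.43) = -2.52°C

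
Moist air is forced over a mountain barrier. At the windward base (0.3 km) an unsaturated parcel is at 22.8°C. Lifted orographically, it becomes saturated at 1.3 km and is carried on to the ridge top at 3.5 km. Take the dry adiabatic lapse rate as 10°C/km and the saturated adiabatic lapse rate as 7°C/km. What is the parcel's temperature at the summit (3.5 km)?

From 300 m to 1300 m (dry): cools by 10 × 1 = 10°C, giving 12.8°C.
From 1300 m to 3500 m (saturated): cools by 7 × 2.2 = 15.4°C, giving -2.6°C.

-2.6°C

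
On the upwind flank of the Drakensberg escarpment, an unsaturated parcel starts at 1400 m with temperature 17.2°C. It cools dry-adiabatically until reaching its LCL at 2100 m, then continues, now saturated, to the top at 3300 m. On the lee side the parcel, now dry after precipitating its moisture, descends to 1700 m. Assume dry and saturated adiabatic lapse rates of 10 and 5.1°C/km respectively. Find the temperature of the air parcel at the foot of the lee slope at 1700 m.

From 1400 m to 2100 m (dry): cools by 10 × 0.7 = 7°C, giving 10.2°C.
From 2100 m to 3300 m (saturated): cools by 5.1 × 1.2 = 6.12°C, giving 4.08°C.
From 3300 m to 1700 m (dry descent): warms by 10 × 1.6 = 16°C, giving 20.08°C.

20.08°C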